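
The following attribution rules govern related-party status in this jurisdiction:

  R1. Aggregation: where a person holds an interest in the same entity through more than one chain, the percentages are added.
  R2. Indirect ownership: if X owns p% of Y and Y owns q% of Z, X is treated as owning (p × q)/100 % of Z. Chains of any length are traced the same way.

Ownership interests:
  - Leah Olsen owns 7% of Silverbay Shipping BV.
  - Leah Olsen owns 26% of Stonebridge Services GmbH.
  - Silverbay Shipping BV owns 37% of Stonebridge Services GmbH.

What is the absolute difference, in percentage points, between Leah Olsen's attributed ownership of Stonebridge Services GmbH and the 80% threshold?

51.41

Chain via Silverbay Shipping BV (R2): 7% × 37% = 2.59% of Stonebridge Services GmbH.
Direct interest in Stonebridge Services GmbH: 26%.
Aggregating (R1): 2.59% + 26% = 28.59%.
28.59% falls short of the 80% threshold by 51.41 percentage points.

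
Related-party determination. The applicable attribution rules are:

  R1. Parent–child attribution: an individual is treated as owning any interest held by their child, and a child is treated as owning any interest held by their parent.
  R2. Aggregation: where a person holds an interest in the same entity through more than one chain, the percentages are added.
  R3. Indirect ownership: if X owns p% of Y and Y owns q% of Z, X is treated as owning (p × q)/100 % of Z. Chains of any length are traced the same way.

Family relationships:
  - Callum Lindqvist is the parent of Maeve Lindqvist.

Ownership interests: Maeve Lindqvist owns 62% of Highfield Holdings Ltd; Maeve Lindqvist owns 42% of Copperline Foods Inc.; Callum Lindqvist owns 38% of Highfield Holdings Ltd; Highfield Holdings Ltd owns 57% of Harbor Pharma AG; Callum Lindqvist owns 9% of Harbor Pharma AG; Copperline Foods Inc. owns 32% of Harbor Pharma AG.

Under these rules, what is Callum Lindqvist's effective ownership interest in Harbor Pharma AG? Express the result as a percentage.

By parent–child attribution (R1), Callum Lindqvist is treated as also owning Maeve Lindqvist's interest in Highfield Holdings Ltd, giving 38% + 62% = 100%.
By parent–child attribution (R1), Callum Lindqvist is treated as owning Maeve Lindqvist's 42% interest in Copperline Foods Inc.
Chain via Highfield Holdings Ltd (R3): 100% × 57% = 57% of Harbor Pharma AG.
Direct interest in Harbor Pharma AG: 9%.
Chain via Copperline Foods Inc. (R3): 42% × 32% = 13.44% of Harbor Pharma AG.
Aggregating (R2): 57% + 9% + 13.44% = 79.44%.

79.44%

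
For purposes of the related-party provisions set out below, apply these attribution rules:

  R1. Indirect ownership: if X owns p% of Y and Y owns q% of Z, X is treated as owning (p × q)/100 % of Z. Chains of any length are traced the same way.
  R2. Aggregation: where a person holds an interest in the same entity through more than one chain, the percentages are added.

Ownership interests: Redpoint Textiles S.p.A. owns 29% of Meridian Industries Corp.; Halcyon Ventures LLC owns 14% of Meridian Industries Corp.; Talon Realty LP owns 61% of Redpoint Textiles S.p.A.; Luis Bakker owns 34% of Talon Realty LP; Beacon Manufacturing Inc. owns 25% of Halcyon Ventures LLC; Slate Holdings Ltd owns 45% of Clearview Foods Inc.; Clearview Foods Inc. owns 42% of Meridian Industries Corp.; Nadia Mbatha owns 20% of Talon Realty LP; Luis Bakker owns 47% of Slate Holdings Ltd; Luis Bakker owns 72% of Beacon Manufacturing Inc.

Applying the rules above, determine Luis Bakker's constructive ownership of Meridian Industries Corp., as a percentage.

17.4176%

Chain via Beacon Manufacturing Inc. → Halcyon Ventures LLC (R1): 72% × 25% × 14% = 2.52% of Meridian Industries Corp.
Chain via Slate Holdings Ltd → Clearview Foods Inc. (R1): 47% × 45% × 42% = 8.883% of Meridian Industries Corp.
Chain via Talon Realty LP → Redpoint Textiles S.p.A. (R1): 34% × 61% × 29% = 6.0146% of Meridian Industries Corp.
Aggregating (R2): 2.52% + 8.883% + 6.0146% = 17.4176%.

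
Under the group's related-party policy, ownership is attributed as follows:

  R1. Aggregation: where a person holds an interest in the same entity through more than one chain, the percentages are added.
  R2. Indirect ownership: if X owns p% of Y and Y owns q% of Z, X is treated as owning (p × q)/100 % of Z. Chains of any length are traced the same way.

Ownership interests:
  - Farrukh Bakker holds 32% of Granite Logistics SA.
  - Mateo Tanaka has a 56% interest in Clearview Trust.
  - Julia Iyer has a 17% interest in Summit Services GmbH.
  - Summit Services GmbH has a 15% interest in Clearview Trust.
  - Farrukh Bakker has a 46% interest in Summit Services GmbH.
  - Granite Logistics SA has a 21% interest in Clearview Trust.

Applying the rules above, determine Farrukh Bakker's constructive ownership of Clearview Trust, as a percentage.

13.62%

Chain via Summit Services GmbH (R2): 46% × 15% = 6.9% of Clearview Trust.
Chain via Granite Logistics SA (R2): 32% × 21% = 6.72% of Clearview Trust.
Aggregating (R1): 6.9% + 6.72% = 13.62%.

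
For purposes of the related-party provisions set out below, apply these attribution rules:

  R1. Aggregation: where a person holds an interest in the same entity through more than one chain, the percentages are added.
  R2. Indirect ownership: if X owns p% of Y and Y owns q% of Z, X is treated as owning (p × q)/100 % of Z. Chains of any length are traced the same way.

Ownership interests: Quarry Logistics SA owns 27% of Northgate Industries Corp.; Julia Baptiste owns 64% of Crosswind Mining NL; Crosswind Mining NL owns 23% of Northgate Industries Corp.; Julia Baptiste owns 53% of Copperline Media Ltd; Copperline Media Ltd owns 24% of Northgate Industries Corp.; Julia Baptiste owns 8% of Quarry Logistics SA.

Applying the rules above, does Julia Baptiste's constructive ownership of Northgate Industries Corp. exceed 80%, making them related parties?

No

Chain via Crosswind Mining NL (R2): 64% × 23% = 14.72% of Northgate Industries Corp.
Chain via Quarry Logistics SA (R2): 8% × 27% = 2.16% of Northgate Industries Corp.
Chain via Copperline Media Ltd (R2): 53% × 24% = 12.72% of Northgate Industries Corp.
Aggregating (R1): 14.72% + 2.16% + 12.72% = 29.6%.
29.6% does not exceed the 80% threshold, so Julia is not a related party to Northgate Industries Corp.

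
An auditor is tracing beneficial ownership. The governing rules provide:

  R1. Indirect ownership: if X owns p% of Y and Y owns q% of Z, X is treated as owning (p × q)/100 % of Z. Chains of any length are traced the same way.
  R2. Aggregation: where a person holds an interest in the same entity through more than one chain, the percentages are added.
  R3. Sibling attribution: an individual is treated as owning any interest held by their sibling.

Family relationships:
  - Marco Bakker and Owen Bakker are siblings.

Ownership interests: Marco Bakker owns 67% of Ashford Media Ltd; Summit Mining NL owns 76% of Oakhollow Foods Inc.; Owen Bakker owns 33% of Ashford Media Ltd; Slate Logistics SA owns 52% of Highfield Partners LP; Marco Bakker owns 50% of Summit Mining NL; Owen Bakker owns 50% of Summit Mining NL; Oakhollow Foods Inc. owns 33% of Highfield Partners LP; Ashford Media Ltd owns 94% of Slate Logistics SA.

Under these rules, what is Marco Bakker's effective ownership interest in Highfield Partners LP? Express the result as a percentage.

By sibling attribution (R3), Marco Bakker is treated as also owning Owen Bakker's interest in Ashford Media Ltd, giving 67% + 33% = 100%.
By sibling attribution (R3), Marco Bakker is treated as also owning Owen Bakker's interest in Summit Mining NL, giving 50% + 50% = 100%.
Chain via Ashford Media Ltd → Slate Logistics SA (R1): 100% × 94% × 52% = 48.88% of Highfield Partners LP.
Chain via Summit Mining NL → Oakhollow Foods Inc. (R1): 100% × 76% × 33% = 25.08% of Highfield Partners LP.
Aggregating (R2): 48.88% + 25.08% = 73.96%.

73.96%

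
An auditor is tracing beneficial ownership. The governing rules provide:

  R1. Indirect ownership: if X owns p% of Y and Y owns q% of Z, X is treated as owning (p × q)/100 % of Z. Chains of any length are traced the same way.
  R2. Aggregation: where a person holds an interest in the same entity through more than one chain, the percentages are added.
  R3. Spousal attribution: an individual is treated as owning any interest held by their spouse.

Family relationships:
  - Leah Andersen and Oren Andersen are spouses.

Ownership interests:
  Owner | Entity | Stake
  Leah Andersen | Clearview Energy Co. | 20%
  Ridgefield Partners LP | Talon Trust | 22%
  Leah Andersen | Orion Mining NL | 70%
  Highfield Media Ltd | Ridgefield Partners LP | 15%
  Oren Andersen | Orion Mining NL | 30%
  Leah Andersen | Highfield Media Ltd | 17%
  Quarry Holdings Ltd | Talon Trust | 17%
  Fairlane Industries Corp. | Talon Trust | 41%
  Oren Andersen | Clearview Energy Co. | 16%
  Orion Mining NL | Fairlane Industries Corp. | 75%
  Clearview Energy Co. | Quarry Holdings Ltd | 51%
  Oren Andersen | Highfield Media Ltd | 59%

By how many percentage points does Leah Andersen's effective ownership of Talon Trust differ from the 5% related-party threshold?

31.3792

By spousal attribution (R3), Leah Andersen is treated as also owning Oren Andersen's interest in Highfield Media Ltd, giving 17% + 59% = 76%.
By spousal attribution (R3), Leah Andersen is treated as also owning Oren Andersen's interest in Orion Mining NL, giving 70% + 30% = 100%.
By spousal attribution (R3), Leah Andersen is treated as also owning Oren Andersen's interest in Clearview Energy Co, giving 20% + 16% = 36%.
Chain via Highfield Media Ltd → Ridgefield Partners LP (R1): 76% × 15% × 22% = 2.508% of Talon Trust.
Chain via Orion Mining NL → Fairlane Industries Corp. (R1): 100% × 75% × 41% = 30.75% of Talon Trust.
Chain via Clearview Energy Co. → Quarry Holdings Ltd (R1): 36% × 51% × 17% = 3.1212% of Talon Trust.
Aggregating (R2): 2.508% + 30.75% + 3.1212% = 36.3792%.
36.3792% exceeds the 5% threshold by 31.3792 percentage points.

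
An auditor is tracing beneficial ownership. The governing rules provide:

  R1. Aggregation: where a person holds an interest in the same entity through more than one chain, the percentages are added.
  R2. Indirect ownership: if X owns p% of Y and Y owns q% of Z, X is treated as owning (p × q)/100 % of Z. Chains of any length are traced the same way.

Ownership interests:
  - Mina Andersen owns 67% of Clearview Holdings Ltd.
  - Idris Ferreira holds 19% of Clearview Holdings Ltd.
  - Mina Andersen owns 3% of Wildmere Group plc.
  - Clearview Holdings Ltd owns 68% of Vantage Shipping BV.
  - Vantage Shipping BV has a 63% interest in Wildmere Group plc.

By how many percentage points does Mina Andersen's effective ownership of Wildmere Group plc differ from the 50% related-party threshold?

18.2972

Chain via Clearview Holdings Ltd → Vantage Shipping BV (R2): 67% × 68% × 63% = 28.7028% of Wildmere Group plc.
Direct interest in Wildmere Group plc: 3%.
Aggregating (R1): 28.7028% + 3% = 31.7028%.
31.7028% falls short of the 50% threshold by 18.2972 percentage points.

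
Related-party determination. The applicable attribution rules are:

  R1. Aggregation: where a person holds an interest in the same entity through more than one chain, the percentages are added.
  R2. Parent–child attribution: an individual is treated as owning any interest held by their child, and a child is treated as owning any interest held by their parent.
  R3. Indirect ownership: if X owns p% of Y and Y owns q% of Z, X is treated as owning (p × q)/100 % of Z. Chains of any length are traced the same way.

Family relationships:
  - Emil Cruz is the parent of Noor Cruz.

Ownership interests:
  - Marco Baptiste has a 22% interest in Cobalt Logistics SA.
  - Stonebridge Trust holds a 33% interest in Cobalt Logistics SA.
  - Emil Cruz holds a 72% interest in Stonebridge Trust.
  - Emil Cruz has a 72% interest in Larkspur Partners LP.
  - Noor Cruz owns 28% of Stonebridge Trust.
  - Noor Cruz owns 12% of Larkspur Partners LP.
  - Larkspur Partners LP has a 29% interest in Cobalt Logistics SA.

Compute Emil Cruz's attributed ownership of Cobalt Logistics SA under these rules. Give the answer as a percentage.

By parent–child attribution (R2), Emil Cruz is treated as also owning Noor Cruz's interest in Stonebridge Trust, giving 72% + 28% = 100%.
By parent–child attribution (R2), Emil Cruz is treated as also owning Noor Cruz's interest in Larkspur Partners LP, giving 72% + 12% = 84%.
Chain via Stonebridge Trust (R3): 100% × 33% = 33% of Cobalt Logistics SA.
Chain via Larkspur Partners LP (R3): 84% × 29% = 24.36% of Cobalt Logistics SA.
Aggregating (R1): 33% + 24.36% = 57.36%.

57.36%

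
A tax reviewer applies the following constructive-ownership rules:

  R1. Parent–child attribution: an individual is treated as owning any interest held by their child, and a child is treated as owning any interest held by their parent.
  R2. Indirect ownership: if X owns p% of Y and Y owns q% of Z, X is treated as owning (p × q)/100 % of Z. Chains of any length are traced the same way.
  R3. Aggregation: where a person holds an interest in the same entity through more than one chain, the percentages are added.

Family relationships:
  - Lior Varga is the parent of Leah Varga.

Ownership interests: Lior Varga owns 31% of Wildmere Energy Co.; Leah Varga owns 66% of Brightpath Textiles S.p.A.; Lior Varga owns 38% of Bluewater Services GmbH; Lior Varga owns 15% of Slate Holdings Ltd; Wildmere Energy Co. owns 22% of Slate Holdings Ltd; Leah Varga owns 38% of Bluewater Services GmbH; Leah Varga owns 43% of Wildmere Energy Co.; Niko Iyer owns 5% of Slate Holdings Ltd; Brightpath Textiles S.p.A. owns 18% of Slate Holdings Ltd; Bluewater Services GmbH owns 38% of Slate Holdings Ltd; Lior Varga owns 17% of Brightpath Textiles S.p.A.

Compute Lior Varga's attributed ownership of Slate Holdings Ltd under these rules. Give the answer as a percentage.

75.1%

By parent–child attribution (R1), Lior Varga is treated as also owning Leah Varga's interest in Brightpath Textiles S.p.A, giving 17% + 66% = 83%.
By parent–child attribution (R1), Lior Varga is treated as also owning Leah Varga's interest in Wildmere Energy Co, giving 31% + 43% = 74%.
By parent–child attribution (R1), Lior Varga is treated as also owning Leah Varga's interest in Bluewater Services GmbH, giving 38% + 38% = 76%.
Chain via Brightpath Textiles S.p.A. (R2): 83% × 18% = 14.94% of Slate Holdings Ltd.
Chain via Wildmere Energy Co. (R2): 74% × 22% = 16.28% of Slate Holdings Ltd.
Chain via Bluewater Services GmbH (R2): 76% × 38% = 28.88% of Slate Holdings Ltd.
Direct interest in Slate Holdings Ltd: 15%.
Aggregating (R3): 14.94% + 16.28% + 28.88% + 15% = 75.1%.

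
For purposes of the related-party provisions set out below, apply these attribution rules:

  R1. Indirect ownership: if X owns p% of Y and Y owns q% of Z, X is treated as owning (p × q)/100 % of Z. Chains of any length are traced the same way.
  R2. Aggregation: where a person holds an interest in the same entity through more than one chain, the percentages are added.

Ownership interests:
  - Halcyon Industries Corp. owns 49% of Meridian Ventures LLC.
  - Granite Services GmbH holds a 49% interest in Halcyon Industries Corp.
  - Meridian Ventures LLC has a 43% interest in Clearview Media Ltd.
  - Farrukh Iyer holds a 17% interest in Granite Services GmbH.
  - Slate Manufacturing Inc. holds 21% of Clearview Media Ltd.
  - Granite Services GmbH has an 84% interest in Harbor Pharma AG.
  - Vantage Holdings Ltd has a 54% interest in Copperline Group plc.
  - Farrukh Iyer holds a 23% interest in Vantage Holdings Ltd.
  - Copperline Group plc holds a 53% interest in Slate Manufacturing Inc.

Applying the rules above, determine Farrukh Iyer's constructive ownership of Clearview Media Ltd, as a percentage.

Chain via Vantage Holdings Ltd → Copperline Group plc → Slate Manufacturing Inc. (R1): 23% × 54% × 53% × 21% = 1.382346% of Clearview Media Ltd.
Chain via Granite Services GmbH → Halcyon Industries Corp. → Meridian Ventures LLC (R1): 17% × 49% × 49% × 43% = 1.755131% of Clearview Media Ltd.
Aggregating (R2): 1.382346% + 1.755131% = 3.137477%.

3.137477%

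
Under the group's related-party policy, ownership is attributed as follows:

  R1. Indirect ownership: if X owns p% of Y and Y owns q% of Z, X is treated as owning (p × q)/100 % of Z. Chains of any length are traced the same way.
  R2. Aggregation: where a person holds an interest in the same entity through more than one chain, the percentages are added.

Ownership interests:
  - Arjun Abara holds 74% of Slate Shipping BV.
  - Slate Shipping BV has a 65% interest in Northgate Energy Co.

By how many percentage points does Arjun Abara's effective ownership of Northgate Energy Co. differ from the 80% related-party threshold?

31.9

Chain via Slate Shipping BV (R1): 74% × 65% = 48.1% of Northgate Energy Co.
48.1% falls short of the 80% threshold by 31.9 percentage points.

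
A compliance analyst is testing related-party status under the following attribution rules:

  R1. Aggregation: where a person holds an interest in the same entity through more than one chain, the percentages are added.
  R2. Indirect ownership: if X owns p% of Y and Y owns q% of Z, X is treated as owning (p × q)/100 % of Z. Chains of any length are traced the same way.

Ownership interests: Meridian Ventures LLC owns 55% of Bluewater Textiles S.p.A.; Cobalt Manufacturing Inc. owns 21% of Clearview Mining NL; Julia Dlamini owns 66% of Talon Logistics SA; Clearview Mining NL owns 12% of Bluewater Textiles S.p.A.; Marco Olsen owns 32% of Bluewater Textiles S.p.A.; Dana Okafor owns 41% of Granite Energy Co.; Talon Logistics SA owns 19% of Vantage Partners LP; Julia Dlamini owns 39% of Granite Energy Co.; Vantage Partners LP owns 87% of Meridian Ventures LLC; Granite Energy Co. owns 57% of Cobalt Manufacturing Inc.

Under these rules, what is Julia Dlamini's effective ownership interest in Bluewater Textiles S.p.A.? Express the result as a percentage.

6.560586%

Chain via Granite Energy Co. → Cobalt Manufacturing Inc. → Clearview Mining NL (R2): 39% × 57% × 21% × 12% = 0.560196% of Bluewater Textiles S.p.A.
Chain via Talon Logistics SA → Vantage Partners LP → Meridian Ventures LLC (R2): 66% × 19% × 87% × 55% = 6.00039% of Bluewater Textiles S.p.A.
Aggregating (R1): 0.560196% + 6.00039% = 6.560586%.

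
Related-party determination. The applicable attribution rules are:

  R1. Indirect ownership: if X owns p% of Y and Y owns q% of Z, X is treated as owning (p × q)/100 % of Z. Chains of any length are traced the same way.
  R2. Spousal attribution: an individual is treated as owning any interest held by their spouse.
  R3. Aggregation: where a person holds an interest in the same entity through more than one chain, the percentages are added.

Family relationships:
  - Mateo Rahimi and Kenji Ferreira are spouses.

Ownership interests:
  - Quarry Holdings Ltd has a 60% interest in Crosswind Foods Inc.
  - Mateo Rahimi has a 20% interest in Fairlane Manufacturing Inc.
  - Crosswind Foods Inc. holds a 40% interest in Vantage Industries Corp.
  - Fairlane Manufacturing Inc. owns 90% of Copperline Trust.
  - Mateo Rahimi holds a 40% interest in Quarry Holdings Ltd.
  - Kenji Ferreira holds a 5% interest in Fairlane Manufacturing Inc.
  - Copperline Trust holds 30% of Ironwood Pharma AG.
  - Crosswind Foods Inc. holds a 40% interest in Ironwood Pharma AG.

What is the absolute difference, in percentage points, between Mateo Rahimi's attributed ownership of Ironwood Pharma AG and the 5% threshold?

By spousal attribution (R2), Mateo Rahimi is treated as also owning Kenji Ferreira's interest in Fairlane Manufacturing Inc, giving 20% + 5% = 25%.
Chain via Fairlane Manufacturing Inc. → Copperline Trust (R1): 25% × 90% × 30% = 6.75% of Ironwood Pharma AG.
Chain via Quarry Holdings Ltd → Crosswind Foods Inc. (R1): 40% × 60% × 40% = 9.6% of Ironwood Pharma AG.
Aggregating (R3): 6.75% + 9.6% = 16.35%.
16.35% exceeds the 5% threshold by 11.35 percentage points.

11.35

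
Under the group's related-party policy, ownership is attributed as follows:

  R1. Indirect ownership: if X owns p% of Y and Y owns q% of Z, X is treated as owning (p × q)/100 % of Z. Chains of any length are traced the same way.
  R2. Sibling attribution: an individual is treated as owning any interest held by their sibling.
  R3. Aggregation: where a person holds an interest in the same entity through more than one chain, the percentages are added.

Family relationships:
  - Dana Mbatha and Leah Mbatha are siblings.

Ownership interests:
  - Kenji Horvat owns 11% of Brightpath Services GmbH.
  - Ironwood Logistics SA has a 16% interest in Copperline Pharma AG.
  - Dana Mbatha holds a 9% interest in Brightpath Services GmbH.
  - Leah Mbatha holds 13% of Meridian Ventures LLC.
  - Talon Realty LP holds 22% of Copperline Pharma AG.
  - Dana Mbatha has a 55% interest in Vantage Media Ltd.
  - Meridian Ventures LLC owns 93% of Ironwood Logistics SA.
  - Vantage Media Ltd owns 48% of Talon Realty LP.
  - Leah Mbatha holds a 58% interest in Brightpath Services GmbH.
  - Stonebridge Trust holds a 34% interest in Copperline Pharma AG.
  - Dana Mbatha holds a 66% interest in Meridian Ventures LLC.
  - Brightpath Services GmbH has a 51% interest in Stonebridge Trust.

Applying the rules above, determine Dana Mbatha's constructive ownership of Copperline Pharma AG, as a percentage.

29.181%

By sibling attribution (R2), Dana Mbatha is treated as also owning Leah Mbatha's interest in Brightpath Services GmbH, giving 9% + 58% = 67%.
By sibling attribution (R2), Dana Mbatha is treated as also owning Leah Mbatha's interest in Meridian Ventures LLC, giving 66% + 13% = 79%.
Chain via Brightpath Services GmbH → Stonebridge Trust (R1): 67% × 51% × 34% = 11.6178% of Copperline Pharma AG.
Chain via Vantage Media Ltd → Talon Realty LP (R1): 55% × 48% × 22% = 5.808% of Copperline Pharma AG.
Chain via Meridian Ventures LLC → Ironwood Logistics SA (R1): 79% × 93% × 16% = 11.7552% of Copperline Pharma AG.
Aggregating (R3): 11.6178% + 5.808% + 11.7552% = 29.181%.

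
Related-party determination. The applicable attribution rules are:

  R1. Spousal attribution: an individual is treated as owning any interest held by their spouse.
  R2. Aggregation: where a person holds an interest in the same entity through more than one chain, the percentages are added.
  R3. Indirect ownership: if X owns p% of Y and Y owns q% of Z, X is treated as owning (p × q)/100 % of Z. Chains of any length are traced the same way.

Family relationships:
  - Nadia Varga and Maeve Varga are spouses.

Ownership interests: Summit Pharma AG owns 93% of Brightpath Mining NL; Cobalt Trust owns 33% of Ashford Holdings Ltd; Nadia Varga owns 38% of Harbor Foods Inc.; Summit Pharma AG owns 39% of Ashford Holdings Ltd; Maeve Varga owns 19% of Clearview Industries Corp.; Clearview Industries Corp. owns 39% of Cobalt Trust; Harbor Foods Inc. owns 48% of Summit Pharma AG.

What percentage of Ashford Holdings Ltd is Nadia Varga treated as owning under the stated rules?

9.5589%

By spousal attribution (R1), Nadia Varga is treated as owning Maeve Varga's 19% interest in Clearview Industries Corp.
Chain via Harbor Foods Inc. → Summit Pharma AG (R3): 38% × 48% × 39% = 7.1136% of Ashford Holdings Ltd.
Chain via Clearview Industries Corp. → Cobalt Trust (R3): 19% × 39% × 33% = 2.4453% of Ashford Holdings Ltd.
Aggregating (R2): 7.1136% + 2.4453% = 9.5589%.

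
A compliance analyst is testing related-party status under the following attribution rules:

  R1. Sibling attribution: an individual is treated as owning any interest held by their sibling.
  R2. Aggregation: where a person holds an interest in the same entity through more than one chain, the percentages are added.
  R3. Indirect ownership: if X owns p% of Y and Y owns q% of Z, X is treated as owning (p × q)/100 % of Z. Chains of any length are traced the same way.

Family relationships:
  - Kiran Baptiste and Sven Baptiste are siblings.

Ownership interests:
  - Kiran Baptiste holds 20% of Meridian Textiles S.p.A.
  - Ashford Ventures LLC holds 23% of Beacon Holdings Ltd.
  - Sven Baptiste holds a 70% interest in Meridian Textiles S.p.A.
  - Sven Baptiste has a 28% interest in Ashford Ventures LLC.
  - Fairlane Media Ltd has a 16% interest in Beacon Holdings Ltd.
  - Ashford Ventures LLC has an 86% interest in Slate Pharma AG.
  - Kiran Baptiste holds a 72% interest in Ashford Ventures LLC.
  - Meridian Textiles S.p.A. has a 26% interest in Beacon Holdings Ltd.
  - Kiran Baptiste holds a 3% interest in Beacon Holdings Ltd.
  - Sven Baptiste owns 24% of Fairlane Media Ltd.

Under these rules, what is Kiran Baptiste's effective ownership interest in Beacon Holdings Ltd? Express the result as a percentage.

By sibling attribution (R1), Kiran Baptiste is treated as also owning Sven Baptiste's interest in Meridian Textiles S.p.A, giving 20% + 70% = 90%.
By sibling attribution (R1), Kiran Baptiste is treated as also owning Sven Baptiste's interest in Ashford Ventures LLC, giving 72% + 28% = 100%.
By sibling attribution (R1), Kiran Baptiste is treated as owning Sven Baptiste's 24% interest in Fairlane Media Ltd.
Chain via Meridian Textiles S.p.A. (R3): 90% × 26% = 23.4% of Beacon Holdings Ltd.
Chain via Ashford Ventures LLC (R3): 100% × 23% = 23% of Beacon Holdings Ltd.
Direct interest in Beacon Holdings Ltd: 3%.
Chain via Fairlane Media Ltd (R3): 24% × 16% = 3.84% of Beacon Holdings Ltd.
Aggregating (R2): 23.4% + 23% + 3% + 3.84% = 53.24%.

53.24%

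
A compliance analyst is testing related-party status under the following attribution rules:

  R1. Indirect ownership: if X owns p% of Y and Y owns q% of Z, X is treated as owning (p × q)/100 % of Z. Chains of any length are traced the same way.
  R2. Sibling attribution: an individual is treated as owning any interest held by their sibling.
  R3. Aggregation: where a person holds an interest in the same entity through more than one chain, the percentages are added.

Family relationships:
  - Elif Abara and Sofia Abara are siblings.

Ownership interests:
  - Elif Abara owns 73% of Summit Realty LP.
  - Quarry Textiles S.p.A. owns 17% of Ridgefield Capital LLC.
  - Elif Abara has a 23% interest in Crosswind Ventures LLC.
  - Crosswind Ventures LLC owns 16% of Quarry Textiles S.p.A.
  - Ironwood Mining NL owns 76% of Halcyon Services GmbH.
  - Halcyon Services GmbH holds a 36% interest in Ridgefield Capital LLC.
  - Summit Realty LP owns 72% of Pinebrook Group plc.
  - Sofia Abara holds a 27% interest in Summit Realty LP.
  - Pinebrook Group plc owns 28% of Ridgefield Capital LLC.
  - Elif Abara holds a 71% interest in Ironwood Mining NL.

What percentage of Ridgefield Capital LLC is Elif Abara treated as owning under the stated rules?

40.2112%

By sibling attribution (R2), Elif Abara is treated as also owning Sofia Abara's interest in Summit Realty LP, giving 73% + 27% = 100%.
Chain via Ironwood Mining NL → Halcyon Services GmbH (R1): 71% × 76% × 36% = 19.4256% of Ridgefield Capital LLC.
Chain via Summit Realty LP → Pinebrook Group plc (R1): 100% × 72% × 28% = 20.16% of Ridgefield Capital LLC.
Chain via Crosswind Ventures LLC → Quarry Textiles S.p.A. (R1): 23% × 16% × 17% = 0.6256% of Ridgefield Capital LLC.
Aggregating (R3): 19.4256% + 20.16% + 0.6256% = 40.2112%.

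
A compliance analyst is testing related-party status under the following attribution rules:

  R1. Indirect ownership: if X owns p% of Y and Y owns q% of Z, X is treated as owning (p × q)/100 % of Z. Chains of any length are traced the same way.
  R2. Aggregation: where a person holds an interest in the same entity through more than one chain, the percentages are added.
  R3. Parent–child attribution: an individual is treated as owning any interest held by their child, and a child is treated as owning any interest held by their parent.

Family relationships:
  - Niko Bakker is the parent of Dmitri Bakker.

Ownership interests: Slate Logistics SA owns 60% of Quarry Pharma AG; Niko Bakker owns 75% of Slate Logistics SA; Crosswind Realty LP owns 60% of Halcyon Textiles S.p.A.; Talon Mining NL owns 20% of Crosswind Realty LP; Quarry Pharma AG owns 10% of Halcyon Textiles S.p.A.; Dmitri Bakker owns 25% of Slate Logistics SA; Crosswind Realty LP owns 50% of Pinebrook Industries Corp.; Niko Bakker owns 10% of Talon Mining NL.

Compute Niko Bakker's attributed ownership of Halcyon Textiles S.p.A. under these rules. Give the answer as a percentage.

By parent–child attribution (R3), Niko Bakker is treated as also owning Dmitri Bakker's interest in Slate Logistics SA, giving 75% + 25% = 100%.
Chain via Talon Mining NL → Crosswind Realty LP (R1): 10% × 20% × 60% = 1.2% of Halcyon Textiles S.p.A.
Chain via Slate Logistics SA → Quarry Pharma AG (R1): 100% × 60% × 10% = 6% of Halcyon Textiles S.p.A.
Aggregating (R2): 1.2% + 6% = 7.2%.

7.2%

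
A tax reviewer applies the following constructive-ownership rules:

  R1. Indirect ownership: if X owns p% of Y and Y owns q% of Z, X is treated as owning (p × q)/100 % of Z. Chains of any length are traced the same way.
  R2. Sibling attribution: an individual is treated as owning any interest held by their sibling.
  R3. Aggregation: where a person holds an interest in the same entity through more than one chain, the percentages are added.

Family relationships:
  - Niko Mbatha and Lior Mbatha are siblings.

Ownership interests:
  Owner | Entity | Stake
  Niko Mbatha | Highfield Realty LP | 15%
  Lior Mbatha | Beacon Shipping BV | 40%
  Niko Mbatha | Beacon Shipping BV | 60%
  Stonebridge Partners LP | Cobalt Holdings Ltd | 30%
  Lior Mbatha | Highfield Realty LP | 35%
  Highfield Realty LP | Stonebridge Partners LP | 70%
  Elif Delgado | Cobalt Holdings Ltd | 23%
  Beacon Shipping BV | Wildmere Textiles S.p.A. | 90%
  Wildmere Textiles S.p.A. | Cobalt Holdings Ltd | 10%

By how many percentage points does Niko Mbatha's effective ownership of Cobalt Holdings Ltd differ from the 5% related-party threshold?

14.5

By sibling attribution (R2), Niko Mbatha is treated as also owning Lior Mbatha's interest in Beacon Shipping BV, giving 60% + 40% = 100%.
By sibling attribution (R2), Niko Mbatha is treated as also owning Lior Mbatha's interest in Highfield Realty LP, giving 15% + 35% = 50%.
Chain via Beacon Shipping BV → Wildmere Textiles S.p.A. (R1): 100% × 90% × 10% = 9% of Cobalt Holdings Ltd.
Chain via Highfield Realty LP → Stonebridge Partners LP (R1): 50% × 70% × 30% = 10.5% of Cobalt Holdings Ltd.
Aggregating (R3): 9% + 10.5% = 19.5%.
19.5% exceeds the 5% threshold by 14.5 percentage points.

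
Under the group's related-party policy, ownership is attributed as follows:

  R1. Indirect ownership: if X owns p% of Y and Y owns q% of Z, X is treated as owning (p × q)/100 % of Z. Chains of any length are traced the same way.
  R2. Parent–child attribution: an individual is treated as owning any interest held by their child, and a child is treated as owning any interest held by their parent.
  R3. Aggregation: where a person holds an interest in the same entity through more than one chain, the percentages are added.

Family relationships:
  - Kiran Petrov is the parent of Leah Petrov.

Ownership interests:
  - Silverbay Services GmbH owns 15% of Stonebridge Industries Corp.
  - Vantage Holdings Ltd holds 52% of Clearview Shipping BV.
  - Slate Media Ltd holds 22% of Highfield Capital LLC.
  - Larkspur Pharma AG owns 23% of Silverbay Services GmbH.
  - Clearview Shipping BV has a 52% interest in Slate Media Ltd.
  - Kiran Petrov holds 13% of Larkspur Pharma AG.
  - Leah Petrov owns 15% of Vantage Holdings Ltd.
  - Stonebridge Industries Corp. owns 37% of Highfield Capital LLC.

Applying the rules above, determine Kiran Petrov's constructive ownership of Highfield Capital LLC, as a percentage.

1.058265%

By parent–child attribution (R2), Kiran Petrov is treated as owning Leah Petrov's 15% interest in Vantage Holdings Ltd.
Chain via Larkspur Pharma AG → Silverbay Services GmbH → Stonebridge Industries Corp. (R1): 13% × 23% × 15% × 37% = 0.165945% of Highfield Capital LLC.
Chain via Vantage Holdings Ltd → Clearview Shipping BV → Slate Media Ltd (R1): 15% × 52% × 52% × 22% = 0.89232% of Highfield Capital LLC.
Aggregating (R3): 0.165945% + 0.89232% = 1.058265%.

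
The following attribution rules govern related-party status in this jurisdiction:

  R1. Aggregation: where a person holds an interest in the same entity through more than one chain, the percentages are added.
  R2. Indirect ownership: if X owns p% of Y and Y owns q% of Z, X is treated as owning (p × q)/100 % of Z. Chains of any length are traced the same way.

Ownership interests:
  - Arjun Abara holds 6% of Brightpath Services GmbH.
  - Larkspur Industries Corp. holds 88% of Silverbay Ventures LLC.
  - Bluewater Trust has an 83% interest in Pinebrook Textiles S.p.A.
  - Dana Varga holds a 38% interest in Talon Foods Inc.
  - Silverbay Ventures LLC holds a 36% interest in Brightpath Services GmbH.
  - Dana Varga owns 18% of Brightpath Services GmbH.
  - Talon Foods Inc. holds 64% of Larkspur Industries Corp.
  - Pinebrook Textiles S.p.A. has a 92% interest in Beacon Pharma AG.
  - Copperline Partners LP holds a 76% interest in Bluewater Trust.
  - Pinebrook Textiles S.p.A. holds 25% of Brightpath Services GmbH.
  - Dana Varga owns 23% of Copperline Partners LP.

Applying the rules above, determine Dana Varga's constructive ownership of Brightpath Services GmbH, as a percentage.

Chain via Talon Foods Inc. → Larkspur Industries Corp. → Silverbay Ventures LLC (R2): 38% × 64% × 88% × 36% = 7.704576% of Brightpath Services GmbH.
Chain via Copperline Partners LP → Bluewater Trust → Pinebrook Textiles S.p.A. (R2): 23% × 76% × 83% × 25% = 3.6271% of Brightpath Services GmbH.
Direct interest in Brightpath Services GmbH: 18%.
Aggregating (R1): 7.704576% + 3.6271% + 18% = 29.331676%.

29.331676%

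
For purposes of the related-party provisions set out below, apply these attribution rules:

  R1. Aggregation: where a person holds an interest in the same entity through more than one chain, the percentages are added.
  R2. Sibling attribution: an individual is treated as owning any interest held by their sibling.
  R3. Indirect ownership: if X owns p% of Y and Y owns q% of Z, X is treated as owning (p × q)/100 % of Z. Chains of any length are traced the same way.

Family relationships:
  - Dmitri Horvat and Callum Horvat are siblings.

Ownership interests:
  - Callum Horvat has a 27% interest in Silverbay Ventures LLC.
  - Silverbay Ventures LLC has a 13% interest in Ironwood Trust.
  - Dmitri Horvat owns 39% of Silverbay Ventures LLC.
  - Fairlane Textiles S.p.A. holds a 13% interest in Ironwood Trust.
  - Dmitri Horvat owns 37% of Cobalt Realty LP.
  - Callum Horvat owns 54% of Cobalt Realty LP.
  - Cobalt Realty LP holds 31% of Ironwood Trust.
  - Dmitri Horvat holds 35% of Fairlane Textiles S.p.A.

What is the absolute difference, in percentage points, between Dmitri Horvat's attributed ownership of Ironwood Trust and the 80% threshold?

38.66

By sibling attribution (R2), Dmitri Horvat is treated as also owning Callum Horvat's interest in Silverbay Ventures LLC, giving 39% + 27% = 66%.
By sibling attribution (R2), Dmitri Horvat is treated as also owning Callum Horvat's interest in Cobalt Realty LP, giving 37% + 54% = 91%.
Chain via Silverbay Ventures LLC (R3): 66% × 13% = 8.58% of Ironwood Trust.
Chain via Cobalt Realty LP (R3): 91% × 31% = 28.21% of Ironwood Trust.
Chain via Fairlane Textiles S.p.A. (R3): 35% × 13% = 4.55% of Ironwood Trust.
Aggregating (R1): 8.58% + 28.21% + 4.55% = 41.34%.
41.34% falls short of the 80% threshold by 38.66 percentage points.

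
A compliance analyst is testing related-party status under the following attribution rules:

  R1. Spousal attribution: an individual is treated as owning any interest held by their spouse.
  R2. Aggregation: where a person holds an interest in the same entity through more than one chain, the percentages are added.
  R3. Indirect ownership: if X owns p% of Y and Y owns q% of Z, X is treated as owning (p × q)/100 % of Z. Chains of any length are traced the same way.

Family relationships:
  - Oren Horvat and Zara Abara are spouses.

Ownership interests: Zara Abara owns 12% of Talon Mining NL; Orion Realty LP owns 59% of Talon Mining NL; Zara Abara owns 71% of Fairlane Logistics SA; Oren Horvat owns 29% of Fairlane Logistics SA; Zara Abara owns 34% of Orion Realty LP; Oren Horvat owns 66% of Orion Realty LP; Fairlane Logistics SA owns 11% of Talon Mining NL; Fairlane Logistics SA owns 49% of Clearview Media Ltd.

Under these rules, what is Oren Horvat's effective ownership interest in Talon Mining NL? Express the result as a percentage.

By spousal attribution (R1), Oren Horvat is treated as also owning Zara Abara's interest in Orion Realty LP, giving 66% + 34% = 100%.
By spousal attribution (R1), Oren Horvat is treated as also owning Zara Abara's interest in Fairlane Logistics SA, giving 29% + 71% = 100%.
By spousal attribution (R1), Oren Horvat is treated as owning Zara Abara's 12% interest in Talon Mining NL.
Chain via Orion Realty LP (R3): 100% × 59% = 59% of Talon Mining NL.
Chain via Fairlane Logistics SA (R3): 100% × 11% = 11% of Talon Mining NL.
Direct interest in Talon Mining NL: 12%.
Aggregating (R2): 59% + 11% + 12% = 82%.

82%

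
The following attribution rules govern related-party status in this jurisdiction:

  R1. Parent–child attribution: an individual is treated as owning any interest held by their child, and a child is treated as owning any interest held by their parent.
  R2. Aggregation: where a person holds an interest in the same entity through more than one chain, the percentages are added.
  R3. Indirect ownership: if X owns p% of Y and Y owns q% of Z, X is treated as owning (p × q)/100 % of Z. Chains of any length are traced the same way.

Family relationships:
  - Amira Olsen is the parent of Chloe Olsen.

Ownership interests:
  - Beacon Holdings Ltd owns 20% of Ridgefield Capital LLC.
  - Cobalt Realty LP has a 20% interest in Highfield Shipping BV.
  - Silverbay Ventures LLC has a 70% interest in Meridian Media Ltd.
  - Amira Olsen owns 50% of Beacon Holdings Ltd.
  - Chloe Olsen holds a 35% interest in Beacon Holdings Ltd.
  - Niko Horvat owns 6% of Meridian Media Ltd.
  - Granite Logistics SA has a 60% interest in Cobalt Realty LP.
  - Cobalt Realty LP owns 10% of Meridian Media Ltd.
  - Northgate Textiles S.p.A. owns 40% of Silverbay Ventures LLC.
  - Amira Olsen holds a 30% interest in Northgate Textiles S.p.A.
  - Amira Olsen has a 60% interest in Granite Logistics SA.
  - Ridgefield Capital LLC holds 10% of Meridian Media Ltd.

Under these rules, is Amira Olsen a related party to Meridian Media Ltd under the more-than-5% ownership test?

Yes

By parent–child attribution (R1), Amira Olsen is treated as also owning Chloe Olsen's interest in Beacon Holdings Ltd, giving 50% + 35% = 85%.
Chain via Beacon Holdings Ltd → Ridgefield Capital LLC (R3): 85% × 20% × 10% = 1.7% of Meridian Media Ltd.
Chain via Granite Logistics SA → Cobalt Realty LP (R3): 60% × 60% × 10% = 3.6% of Meridian Media Ltd.
Chain via Northgate Textiles S.p.A. → Silverbay Ventures LLC (R3): 30% × 40% × 70% = 8.4% of Meridian Media Ltd.
Aggregating (R2): 1.7% + 3.6% + 8.4% = 13.7%.
13.7% exceeds the 5% threshold, so Amira is a related party to Meridian Media Ltd.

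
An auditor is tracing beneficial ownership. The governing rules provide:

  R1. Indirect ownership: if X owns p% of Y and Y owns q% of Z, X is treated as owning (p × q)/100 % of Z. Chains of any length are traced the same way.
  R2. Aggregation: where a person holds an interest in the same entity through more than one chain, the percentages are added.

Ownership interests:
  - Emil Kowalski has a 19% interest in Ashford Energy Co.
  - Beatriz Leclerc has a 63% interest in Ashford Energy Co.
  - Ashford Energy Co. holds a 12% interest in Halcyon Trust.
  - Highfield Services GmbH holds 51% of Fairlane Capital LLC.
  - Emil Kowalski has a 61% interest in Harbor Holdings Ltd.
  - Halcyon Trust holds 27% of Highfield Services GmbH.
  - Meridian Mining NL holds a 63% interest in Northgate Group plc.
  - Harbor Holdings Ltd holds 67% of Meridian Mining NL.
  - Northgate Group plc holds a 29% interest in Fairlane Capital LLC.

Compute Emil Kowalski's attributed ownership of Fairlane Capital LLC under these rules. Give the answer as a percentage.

7.780905%

Chain via Harbor Holdings Ltd → Meridian Mining NL → Northgate Group plc (R1): 61% × 67% × 63% × 29% = 7.466949% of Fairlane Capital LLC.
Chain via Ashford Energy Co. → Halcyon Trust → Highfield Services GmbH (R1): 19% × 12% × 27% × 51% = 0.313956% of Fairlane Capital LLC.
Aggregating (R2): 7.466949% + 0.313956% = 7.780905%.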